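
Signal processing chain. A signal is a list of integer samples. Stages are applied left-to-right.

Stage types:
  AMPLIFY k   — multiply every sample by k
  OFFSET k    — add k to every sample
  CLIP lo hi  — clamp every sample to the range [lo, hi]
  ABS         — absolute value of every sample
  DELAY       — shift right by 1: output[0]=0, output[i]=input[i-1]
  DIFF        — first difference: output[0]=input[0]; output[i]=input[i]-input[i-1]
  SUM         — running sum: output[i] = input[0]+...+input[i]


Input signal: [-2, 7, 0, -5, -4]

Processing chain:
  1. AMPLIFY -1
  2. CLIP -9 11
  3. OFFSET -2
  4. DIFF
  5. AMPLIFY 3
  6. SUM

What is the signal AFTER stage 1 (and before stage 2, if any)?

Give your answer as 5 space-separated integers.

Answer: 2 -7 0 5 4

Derivation:
Input: [-2, 7, 0, -5, -4]
Stage 1 (AMPLIFY -1): -2*-1=2, 7*-1=-7, 0*-1=0, -5*-1=5, -4*-1=4 -> [2, -7, 0, 5, 4]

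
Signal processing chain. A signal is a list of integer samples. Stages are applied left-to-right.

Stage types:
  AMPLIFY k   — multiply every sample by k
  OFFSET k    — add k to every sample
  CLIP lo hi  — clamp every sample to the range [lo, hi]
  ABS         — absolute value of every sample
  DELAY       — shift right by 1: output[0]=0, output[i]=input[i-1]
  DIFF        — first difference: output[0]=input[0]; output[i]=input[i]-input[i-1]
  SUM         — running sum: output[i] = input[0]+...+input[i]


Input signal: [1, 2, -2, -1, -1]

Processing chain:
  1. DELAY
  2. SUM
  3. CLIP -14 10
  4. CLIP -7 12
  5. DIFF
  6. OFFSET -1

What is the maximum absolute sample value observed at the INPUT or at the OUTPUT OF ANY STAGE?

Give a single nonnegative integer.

Input: [1, 2, -2, -1, -1] (max |s|=2)
Stage 1 (DELAY): [0, 1, 2, -2, -1] = [0, 1, 2, -2, -1] -> [0, 1, 2, -2, -1] (max |s|=2)
Stage 2 (SUM): sum[0..0]=0, sum[0..1]=1, sum[0..2]=3, sum[0..3]=1, sum[0..4]=0 -> [0, 1, 3, 1, 0] (max |s|=3)
Stage 3 (CLIP -14 10): clip(0,-14,10)=0, clip(1,-14,10)=1, clip(3,-14,10)=3, clip(1,-14,10)=1, clip(0,-14,10)=0 -> [0, 1, 3, 1, 0] (max |s|=3)
Stage 4 (CLIP -7 12): clip(0,-7,12)=0, clip(1,-7,12)=1, clip(3,-7,12)=3, clip(1,-7,12)=1, clip(0,-7,12)=0 -> [0, 1, 3, 1, 0] (max |s|=3)
Stage 5 (DIFF): s[0]=0, 1-0=1, 3-1=2, 1-3=-2, 0-1=-1 -> [0, 1, 2, -2, -1] (max |s|=2)
Stage 6 (OFFSET -1): 0+-1=-1, 1+-1=0, 2+-1=1, -2+-1=-3, -1+-1=-2 -> [-1, 0, 1, -3, -2] (max |s|=3)
Overall max amplitude: 3

Answer: 3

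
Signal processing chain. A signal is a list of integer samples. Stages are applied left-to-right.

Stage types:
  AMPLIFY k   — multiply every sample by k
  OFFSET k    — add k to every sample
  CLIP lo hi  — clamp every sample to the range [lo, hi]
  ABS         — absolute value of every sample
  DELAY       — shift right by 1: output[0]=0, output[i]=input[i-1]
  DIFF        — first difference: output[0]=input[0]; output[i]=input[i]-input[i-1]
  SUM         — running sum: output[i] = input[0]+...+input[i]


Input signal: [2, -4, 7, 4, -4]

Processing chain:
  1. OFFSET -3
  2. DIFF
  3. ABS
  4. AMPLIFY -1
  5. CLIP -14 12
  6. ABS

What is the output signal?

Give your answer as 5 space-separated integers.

Answer: 1 6 11 3 8

Derivation:
Input: [2, -4, 7, 4, -4]
Stage 1 (OFFSET -3): 2+-3=-1, -4+-3=-7, 7+-3=4, 4+-3=1, -4+-3=-7 -> [-1, -7, 4, 1, -7]
Stage 2 (DIFF): s[0]=-1, -7--1=-6, 4--7=11, 1-4=-3, -7-1=-8 -> [-1, -6, 11, -3, -8]
Stage 3 (ABS): |-1|=1, |-6|=6, |11|=11, |-3|=3, |-8|=8 -> [1, 6, 11, 3, 8]
Stage 4 (AMPLIFY -1): 1*-1=-1, 6*-1=-6, 11*-1=-11, 3*-1=-3, 8*-1=-8 -> [-1, -6, -11, -3, -8]
Stage 5 (CLIP -14 12): clip(-1,-14,12)=-1, clip(-6,-14,12)=-6, clip(-11,-14,12)=-11, clip(-3,-14,12)=-3, clip(-8,-14,12)=-8 -> [-1, -6, -11, -3, -8]
Stage 6 (ABS): |-1|=1, |-6|=6, |-11|=11, |-3|=3, |-8|=8 -> [1, 6, 11, 3, 8]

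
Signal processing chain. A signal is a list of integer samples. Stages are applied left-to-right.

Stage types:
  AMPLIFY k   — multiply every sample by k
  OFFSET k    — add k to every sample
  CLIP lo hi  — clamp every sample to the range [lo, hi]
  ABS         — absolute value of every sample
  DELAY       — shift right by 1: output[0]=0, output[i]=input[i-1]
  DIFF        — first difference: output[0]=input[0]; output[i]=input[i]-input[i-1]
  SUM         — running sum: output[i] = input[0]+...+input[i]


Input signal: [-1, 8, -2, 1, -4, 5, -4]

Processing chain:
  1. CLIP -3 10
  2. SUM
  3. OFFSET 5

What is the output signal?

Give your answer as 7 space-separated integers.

Input: [-1, 8, -2, 1, -4, 5, -4]
Stage 1 (CLIP -3 10): clip(-1,-3,10)=-1, clip(8,-3,10)=8, clip(-2,-3,10)=-2, clip(1,-3,10)=1, clip(-4,-3,10)=-3, clip(5,-3,10)=5, clip(-4,-3,10)=-3 -> [-1, 8, -2, 1, -3, 5, -3]
Stage 2 (SUM): sum[0..0]=-1, sum[0..1]=7, sum[0..2]=5, sum[0..3]=6, sum[0..4]=3, sum[0..5]=8, sum[0..6]=5 -> [-1, 7, 5, 6, 3, 8, 5]
Stage 3 (OFFSET 5): -1+5=4, 7+5=12, 5+5=10, 6+5=11, 3+5=8, 8+5=13, 5+5=10 -> [4, 12, 10, 11, 8, 13, 10]

Answer: 4 12 10 11 8 13 10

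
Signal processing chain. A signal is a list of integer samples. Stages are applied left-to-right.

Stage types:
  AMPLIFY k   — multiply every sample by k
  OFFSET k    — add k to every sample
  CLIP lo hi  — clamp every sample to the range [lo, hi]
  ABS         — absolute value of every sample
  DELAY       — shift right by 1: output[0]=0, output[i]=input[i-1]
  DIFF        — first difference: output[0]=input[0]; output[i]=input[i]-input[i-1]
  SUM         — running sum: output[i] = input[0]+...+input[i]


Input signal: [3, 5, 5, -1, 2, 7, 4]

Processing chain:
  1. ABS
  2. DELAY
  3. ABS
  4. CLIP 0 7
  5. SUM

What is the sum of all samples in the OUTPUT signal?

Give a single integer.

Answer: 77

Derivation:
Input: [3, 5, 5, -1, 2, 7, 4]
Stage 1 (ABS): |3|=3, |5|=5, |5|=5, |-1|=1, |2|=2, |7|=7, |4|=4 -> [3, 5, 5, 1, 2, 7, 4]
Stage 2 (DELAY): [0, 3, 5, 5, 1, 2, 7] = [0, 3, 5, 5, 1, 2, 7] -> [0, 3, 5, 5, 1, 2, 7]
Stage 3 (ABS): |0|=0, |3|=3, |5|=5, |5|=5, |1|=1, |2|=2, |7|=7 -> [0, 3, 5, 5, 1, 2, 7]
Stage 4 (CLIP 0 7): clip(0,0,7)=0, clip(3,0,7)=3, clip(5,0,7)=5, clip(5,0,7)=5, clip(1,0,7)=1, clip(2,0,7)=2, clip(7,0,7)=7 -> [0, 3, 5, 5, 1, 2, 7]
Stage 5 (SUM): sum[0..0]=0, sum[0..1]=3, sum[0..2]=8, sum[0..3]=13, sum[0..4]=14, sum[0..5]=16, sum[0..6]=23 -> [0, 3, 8, 13, 14, 16, 23]
Output sum: 77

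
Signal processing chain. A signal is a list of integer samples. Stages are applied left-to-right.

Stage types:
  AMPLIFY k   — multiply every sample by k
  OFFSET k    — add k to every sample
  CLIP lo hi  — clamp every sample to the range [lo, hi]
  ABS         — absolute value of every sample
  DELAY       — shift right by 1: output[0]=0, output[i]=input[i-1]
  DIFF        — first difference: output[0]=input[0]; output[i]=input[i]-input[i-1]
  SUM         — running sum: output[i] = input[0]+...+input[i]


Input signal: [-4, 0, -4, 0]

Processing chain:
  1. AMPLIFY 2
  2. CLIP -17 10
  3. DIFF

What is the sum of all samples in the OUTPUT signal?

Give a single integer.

Input: [-4, 0, -4, 0]
Stage 1 (AMPLIFY 2): -4*2=-8, 0*2=0, -4*2=-8, 0*2=0 -> [-8, 0, -8, 0]
Stage 2 (CLIP -17 10): clip(-8,-17,10)=-8, clip(0,-17,10)=0, clip(-8,-17,10)=-8, clip(0,-17,10)=0 -> [-8, 0, -8, 0]
Stage 3 (DIFF): s[0]=-8, 0--8=8, -8-0=-8, 0--8=8 -> [-8, 8, -8, 8]
Output sum: 0

Answer: 0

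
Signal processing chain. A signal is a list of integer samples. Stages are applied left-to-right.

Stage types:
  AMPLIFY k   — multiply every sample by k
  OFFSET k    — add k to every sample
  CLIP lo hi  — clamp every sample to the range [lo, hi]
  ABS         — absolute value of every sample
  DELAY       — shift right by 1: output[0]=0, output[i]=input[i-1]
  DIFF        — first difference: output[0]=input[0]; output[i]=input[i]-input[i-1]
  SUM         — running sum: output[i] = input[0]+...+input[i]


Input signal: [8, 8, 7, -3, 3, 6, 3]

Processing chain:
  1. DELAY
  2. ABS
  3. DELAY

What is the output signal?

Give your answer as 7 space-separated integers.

Input: [8, 8, 7, -3, 3, 6, 3]
Stage 1 (DELAY): [0, 8, 8, 7, -3, 3, 6] = [0, 8, 8, 7, -3, 3, 6] -> [0, 8, 8, 7, -3, 3, 6]
Stage 2 (ABS): |0|=0, |8|=8, |8|=8, |7|=7, |-3|=3, |3|=3, |6|=6 -> [0, 8, 8, 7, 3, 3, 6]
Stage 3 (DELAY): [0, 0, 8, 8, 7, 3, 3] = [0, 0, 8, 8, 7, 3, 3] -> [0, 0, 8, 8, 7, 3, 3]

Answer: 0 0 8 8 7 3 3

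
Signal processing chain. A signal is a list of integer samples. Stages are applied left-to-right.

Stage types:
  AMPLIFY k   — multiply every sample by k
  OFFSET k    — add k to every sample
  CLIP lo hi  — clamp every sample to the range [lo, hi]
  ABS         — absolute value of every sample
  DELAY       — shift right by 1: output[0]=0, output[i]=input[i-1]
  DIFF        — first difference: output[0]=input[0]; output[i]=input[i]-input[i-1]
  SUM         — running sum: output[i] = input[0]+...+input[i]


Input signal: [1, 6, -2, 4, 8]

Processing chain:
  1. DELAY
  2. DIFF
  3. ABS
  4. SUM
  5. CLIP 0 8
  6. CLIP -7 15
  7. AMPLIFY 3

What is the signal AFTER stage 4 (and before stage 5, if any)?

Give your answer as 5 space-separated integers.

Answer: 0 1 6 14 20

Derivation:
Input: [1, 6, -2, 4, 8]
Stage 1 (DELAY): [0, 1, 6, -2, 4] = [0, 1, 6, -2, 4] -> [0, 1, 6, -2, 4]
Stage 2 (DIFF): s[0]=0, 1-0=1, 6-1=5, -2-6=-8, 4--2=6 -> [0, 1, 5, -8, 6]
Stage 3 (ABS): |0|=0, |1|=1, |5|=5, |-8|=8, |6|=6 -> [0, 1, 5, 8, 6]
Stage 4 (SUM): sum[0..0]=0, sum[0..1]=1, sum[0..2]=6, sum[0..3]=14, sum[0..4]=20 -> [0, 1, 6, 14, 20]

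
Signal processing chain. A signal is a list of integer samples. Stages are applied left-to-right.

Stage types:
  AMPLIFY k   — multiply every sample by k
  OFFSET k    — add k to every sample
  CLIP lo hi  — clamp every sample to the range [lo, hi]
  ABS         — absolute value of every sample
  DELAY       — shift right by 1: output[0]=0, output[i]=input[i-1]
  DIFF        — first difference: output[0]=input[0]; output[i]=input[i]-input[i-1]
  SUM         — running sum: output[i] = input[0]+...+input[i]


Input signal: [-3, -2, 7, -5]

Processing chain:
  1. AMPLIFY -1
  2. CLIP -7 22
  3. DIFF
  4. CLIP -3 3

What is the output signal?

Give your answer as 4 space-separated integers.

Answer: 3 -1 -3 3

Derivation:
Input: [-3, -2, 7, -5]
Stage 1 (AMPLIFY -1): -3*-1=3, -2*-1=2, 7*-1=-7, -5*-1=5 -> [3, 2, -7, 5]
Stage 2 (CLIP -7 22): clip(3,-7,22)=3, clip(2,-7,22)=2, clip(-7,-7,22)=-7, clip(5,-7,22)=5 -> [3, 2, -7, 5]
Stage 3 (DIFF): s[0]=3, 2-3=-1, -7-2=-9, 5--7=12 -> [3, -1, -9, 12]
Stage 4 (CLIP -3 3): clip(3,-3,3)=3, clip(-1,-3,3)=-1, clip(-9,-3,3)=-3, clip(12,-3,3)=3 -> [3, -1, -3, 3]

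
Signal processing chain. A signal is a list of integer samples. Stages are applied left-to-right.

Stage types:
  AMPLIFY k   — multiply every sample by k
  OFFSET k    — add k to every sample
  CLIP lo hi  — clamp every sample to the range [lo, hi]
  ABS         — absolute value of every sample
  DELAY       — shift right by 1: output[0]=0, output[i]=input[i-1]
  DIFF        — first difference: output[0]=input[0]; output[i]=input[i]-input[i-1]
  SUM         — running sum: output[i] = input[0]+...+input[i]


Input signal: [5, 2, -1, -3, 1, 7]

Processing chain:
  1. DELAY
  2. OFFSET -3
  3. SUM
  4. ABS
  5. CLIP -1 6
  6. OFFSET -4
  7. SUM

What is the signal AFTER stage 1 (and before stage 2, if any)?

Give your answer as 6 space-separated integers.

Input: [5, 2, -1, -3, 1, 7]
Stage 1 (DELAY): [0, 5, 2, -1, -3, 1] = [0, 5, 2, -1, -3, 1] -> [0, 5, 2, -1, -3, 1]

Answer: 0 5 2 -1 -3 1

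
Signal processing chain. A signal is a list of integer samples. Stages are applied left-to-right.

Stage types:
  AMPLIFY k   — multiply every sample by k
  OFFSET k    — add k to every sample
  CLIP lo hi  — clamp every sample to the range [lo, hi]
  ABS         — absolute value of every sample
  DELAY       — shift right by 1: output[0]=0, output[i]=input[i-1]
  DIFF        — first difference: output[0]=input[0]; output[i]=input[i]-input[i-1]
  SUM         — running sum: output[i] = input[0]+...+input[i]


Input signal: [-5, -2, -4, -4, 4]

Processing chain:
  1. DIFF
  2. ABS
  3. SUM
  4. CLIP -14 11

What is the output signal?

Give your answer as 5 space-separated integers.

Input: [-5, -2, -4, -4, 4]
Stage 1 (DIFF): s[0]=-5, -2--5=3, -4--2=-2, -4--4=0, 4--4=8 -> [-5, 3, -2, 0, 8]
Stage 2 (ABS): |-5|=5, |3|=3, |-2|=2, |0|=0, |8|=8 -> [5, 3, 2, 0, 8]
Stage 3 (SUM): sum[0..0]=5, sum[0..1]=8, sum[0..2]=10, sum[0..3]=10, sum[0..4]=18 -> [5, 8, 10, 10, 18]
Stage 4 (CLIP -14 11): clip(5,-14,11)=5, clip(8,-14,11)=8, clip(10,-14,11)=10, clip(10,-14,11)=10, clip(18,-14,11)=11 -> [5, 8, 10, 10, 11]

Answer: 5 8 10 10 11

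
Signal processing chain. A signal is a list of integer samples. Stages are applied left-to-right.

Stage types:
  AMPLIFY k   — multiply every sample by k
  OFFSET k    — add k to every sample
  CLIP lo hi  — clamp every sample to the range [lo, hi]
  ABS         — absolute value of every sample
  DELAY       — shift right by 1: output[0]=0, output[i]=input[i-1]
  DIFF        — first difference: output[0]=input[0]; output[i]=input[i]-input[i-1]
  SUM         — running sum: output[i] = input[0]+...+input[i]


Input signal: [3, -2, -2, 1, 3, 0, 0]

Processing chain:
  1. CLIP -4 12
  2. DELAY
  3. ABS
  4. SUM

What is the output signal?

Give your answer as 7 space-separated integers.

Input: [3, -2, -2, 1, 3, 0, 0]
Stage 1 (CLIP -4 12): clip(3,-4,12)=3, clip(-2,-4,12)=-2, clip(-2,-4,12)=-2, clip(1,-4,12)=1, clip(3,-4,12)=3, clip(0,-4,12)=0, clip(0,-4,12)=0 -> [3, -2, -2, 1, 3, 0, 0]
Stage 2 (DELAY): [0, 3, -2, -2, 1, 3, 0] = [0, 3, -2, -2, 1, 3, 0] -> [0, 3, -2, -2, 1, 3, 0]
Stage 3 (ABS): |0|=0, |3|=3, |-2|=2, |-2|=2, |1|=1, |3|=3, |0|=0 -> [0, 3, 2, 2, 1, 3, 0]
Stage 4 (SUM): sum[0..0]=0, sum[0..1]=3, sum[0..2]=5, sum[0..3]=7, sum[0..4]=8, sum[0..5]=11, sum[0..6]=11 -> [0, 3, 5, 7, 8, 11, 11]

Answer: 0 3 5 7 8 11 11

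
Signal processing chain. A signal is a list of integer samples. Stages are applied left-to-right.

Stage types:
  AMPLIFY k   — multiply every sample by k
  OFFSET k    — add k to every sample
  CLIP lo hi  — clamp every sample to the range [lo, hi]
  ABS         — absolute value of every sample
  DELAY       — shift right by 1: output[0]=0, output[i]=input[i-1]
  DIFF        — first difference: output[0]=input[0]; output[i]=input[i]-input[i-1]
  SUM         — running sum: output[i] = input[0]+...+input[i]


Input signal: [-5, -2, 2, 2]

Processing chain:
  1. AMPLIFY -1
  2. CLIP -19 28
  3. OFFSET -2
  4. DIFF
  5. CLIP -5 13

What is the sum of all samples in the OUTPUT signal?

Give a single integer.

Input: [-5, -2, 2, 2]
Stage 1 (AMPLIFY -1): -5*-1=5, -2*-1=2, 2*-1=-2, 2*-1=-2 -> [5, 2, -2, -2]
Stage 2 (CLIP -19 28): clip(5,-19,28)=5, clip(2,-19,28)=2, clip(-2,-19,28)=-2, clip(-2,-19,28)=-2 -> [5, 2, -2, -2]
Stage 3 (OFFSET -2): 5+-2=3, 2+-2=0, -2+-2=-4, -2+-2=-4 -> [3, 0, -4, -4]
Stage 4 (DIFF): s[0]=3, 0-3=-3, -4-0=-4, -4--4=0 -> [3, -3, -4, 0]
Stage 5 (CLIP -5 13): clip(3,-5,13)=3, clip(-3,-5,13)=-3, clip(-4,-5,13)=-4, clip(0,-5,13)=0 -> [3, -3, -4, 0]
Output sum: -4

Answer: -4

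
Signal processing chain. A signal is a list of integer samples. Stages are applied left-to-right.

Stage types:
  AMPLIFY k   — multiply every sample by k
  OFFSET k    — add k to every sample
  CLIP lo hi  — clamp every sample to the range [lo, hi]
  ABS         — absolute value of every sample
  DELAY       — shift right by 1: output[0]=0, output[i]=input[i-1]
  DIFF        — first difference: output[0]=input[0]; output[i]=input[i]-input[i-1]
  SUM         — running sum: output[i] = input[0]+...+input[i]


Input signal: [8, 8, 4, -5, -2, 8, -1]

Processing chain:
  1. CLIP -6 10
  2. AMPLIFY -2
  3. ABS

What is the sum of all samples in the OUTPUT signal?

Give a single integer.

Answer: 72

Derivation:
Input: [8, 8, 4, -5, -2, 8, -1]
Stage 1 (CLIP -6 10): clip(8,-6,10)=8, clip(8,-6,10)=8, clip(4,-6,10)=4, clip(-5,-6,10)=-5, clip(-2,-6,10)=-2, clip(8,-6,10)=8, clip(-1,-6,10)=-1 -> [8, 8, 4, -5, -2, 8, -1]
Stage 2 (AMPLIFY -2): 8*-2=-16, 8*-2=-16, 4*-2=-8, -5*-2=10, -2*-2=4, 8*-2=-16, -1*-2=2 -> [-16, -16, -8, 10, 4, -16, 2]
Stage 3 (ABS): |-16|=16, |-16|=16, |-8|=8, |10|=10, |4|=4, |-16|=16, |2|=2 -> [16, 16, 8, 10, 4, 16, 2]
Output sum: 72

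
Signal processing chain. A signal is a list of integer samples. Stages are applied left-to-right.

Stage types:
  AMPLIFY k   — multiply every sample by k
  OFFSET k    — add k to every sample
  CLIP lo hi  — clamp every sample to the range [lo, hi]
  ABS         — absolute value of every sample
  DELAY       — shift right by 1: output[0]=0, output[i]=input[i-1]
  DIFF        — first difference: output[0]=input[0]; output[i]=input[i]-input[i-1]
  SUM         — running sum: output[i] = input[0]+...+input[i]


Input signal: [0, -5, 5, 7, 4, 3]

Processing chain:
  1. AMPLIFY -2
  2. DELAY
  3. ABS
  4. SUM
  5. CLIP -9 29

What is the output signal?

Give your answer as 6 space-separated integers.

Input: [0, -5, 5, 7, 4, 3]
Stage 1 (AMPLIFY -2): 0*-2=0, -5*-2=10, 5*-2=-10, 7*-2=-14, 4*-2=-8, 3*-2=-6 -> [0, 10, -10, -14, -8, -6]
Stage 2 (DELAY): [0, 0, 10, -10, -14, -8] = [0, 0, 10, -10, -14, -8] -> [0, 0, 10, -10, -14, -8]
Stage 3 (ABS): |0|=0, |0|=0, |10|=10, |-10|=10, |-14|=14, |-8|=8 -> [0, 0, 10, 10, 14, 8]
Stage 4 (SUM): sum[0..0]=0, sum[0..1]=0, sum[0..2]=10, sum[0..3]=20, sum[0..4]=34, sum[0..5]=42 -> [0, 0, 10, 20, 34, 42]
Stage 5 (CLIP -9 29): clip(0,-9,29)=0, clip(0,-9,29)=0, clip(10,-9,29)=10, clip(20,-9,29)=20, clip(34,-9,29)=29, clip(42,-9,29)=29 -> [0, 0, 10, 20, 29, 29]

Answer: 0 0 10 20 29 29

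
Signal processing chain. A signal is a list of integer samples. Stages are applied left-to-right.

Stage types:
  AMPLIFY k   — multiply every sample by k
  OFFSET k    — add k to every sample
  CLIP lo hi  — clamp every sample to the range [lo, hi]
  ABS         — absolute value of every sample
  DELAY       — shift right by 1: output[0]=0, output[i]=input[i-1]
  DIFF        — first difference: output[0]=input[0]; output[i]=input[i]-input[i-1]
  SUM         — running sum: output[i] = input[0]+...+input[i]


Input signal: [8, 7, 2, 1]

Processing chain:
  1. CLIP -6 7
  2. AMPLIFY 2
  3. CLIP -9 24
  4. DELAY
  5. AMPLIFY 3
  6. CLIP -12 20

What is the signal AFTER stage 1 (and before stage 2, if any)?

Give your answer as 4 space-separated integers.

Input: [8, 7, 2, 1]
Stage 1 (CLIP -6 7): clip(8,-6,7)=7, clip(7,-6,7)=7, clip(2,-6,7)=2, clip(1,-6,7)=1 -> [7, 7, 2, 1]

Answer: 7 7 2 1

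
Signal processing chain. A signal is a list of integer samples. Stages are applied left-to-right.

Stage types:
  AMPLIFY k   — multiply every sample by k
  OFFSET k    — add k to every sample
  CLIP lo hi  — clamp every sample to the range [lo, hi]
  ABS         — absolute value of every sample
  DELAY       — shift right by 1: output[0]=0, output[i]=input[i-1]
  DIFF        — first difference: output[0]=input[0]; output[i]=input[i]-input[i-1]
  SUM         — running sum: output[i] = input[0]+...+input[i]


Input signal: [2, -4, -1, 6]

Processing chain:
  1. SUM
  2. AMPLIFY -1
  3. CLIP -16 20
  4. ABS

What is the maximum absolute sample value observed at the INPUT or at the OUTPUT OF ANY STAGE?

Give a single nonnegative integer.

Input: [2, -4, -1, 6] (max |s|=6)
Stage 1 (SUM): sum[0..0]=2, sum[0..1]=-2, sum[0..2]=-3, sum[0..3]=3 -> [2, -2, -3, 3] (max |s|=3)
Stage 2 (AMPLIFY -1): 2*-1=-2, -2*-1=2, -3*-1=3, 3*-1=-3 -> [-2, 2, 3, -3] (max |s|=3)
Stage 3 (CLIP -16 20): clip(-2,-16,20)=-2, clip(2,-16,20)=2, clip(3,-16,20)=3, clip(-3,-16,20)=-3 -> [-2, 2, 3, -3] (max |s|=3)
Stage 4 (ABS): |-2|=2, |2|=2, |3|=3, |-3|=3 -> [2, 2, 3, 3] (max |s|=3)
Overall max amplitude: 6

Answer: 6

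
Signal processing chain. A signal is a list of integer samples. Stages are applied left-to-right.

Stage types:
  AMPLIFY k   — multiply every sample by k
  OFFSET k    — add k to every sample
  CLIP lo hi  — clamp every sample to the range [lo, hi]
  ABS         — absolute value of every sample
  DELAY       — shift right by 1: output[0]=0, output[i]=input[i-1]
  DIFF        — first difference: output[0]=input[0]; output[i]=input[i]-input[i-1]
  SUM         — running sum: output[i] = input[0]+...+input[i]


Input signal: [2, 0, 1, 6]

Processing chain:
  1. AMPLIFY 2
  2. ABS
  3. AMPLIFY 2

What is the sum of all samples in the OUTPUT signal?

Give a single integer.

Input: [2, 0, 1, 6]
Stage 1 (AMPLIFY 2): 2*2=4, 0*2=0, 1*2=2, 6*2=12 -> [4, 0, 2, 12]
Stage 2 (ABS): |4|=4, |0|=0, |2|=2, |12|=12 -> [4, 0, 2, 12]
Stage 3 (AMPLIFY 2): 4*2=8, 0*2=0, 2*2=4, 12*2=24 -> [8, 0, 4, 24]
Output sum: 36

Answer: 36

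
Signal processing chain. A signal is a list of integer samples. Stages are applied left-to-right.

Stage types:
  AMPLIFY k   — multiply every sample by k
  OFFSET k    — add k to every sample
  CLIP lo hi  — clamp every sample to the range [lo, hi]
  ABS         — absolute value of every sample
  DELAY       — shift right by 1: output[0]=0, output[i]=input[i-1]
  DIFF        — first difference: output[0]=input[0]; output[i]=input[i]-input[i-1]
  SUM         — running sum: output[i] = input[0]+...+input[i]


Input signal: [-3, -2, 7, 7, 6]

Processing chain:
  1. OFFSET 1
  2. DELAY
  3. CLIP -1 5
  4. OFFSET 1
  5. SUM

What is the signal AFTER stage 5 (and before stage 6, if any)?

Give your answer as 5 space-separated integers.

Input: [-3, -2, 7, 7, 6]
Stage 1 (OFFSET 1): -3+1=-2, -2+1=-1, 7+1=8, 7+1=8, 6+1=7 -> [-2, -1, 8, 8, 7]
Stage 2 (DELAY): [0, -2, -1, 8, 8] = [0, -2, -1, 8, 8] -> [0, -2, -1, 8, 8]
Stage 3 (CLIP -1 5): clip(0,-1,5)=0, clip(-2,-1,5)=-1, clip(-1,-1,5)=-1, clip(8,-1,5)=5, clip(8,-1,5)=5 -> [0, -1, -1, 5, 5]
Stage 4 (OFFSET 1): 0+1=1, -1+1=0, -1+1=0, 5+1=6, 5+1=6 -> [1, 0, 0, 6, 6]
Stage 5 (SUM): sum[0..0]=1, sum[0..1]=1, sum[0..2]=1, sum[0..3]=7, sum[0..4]=13 -> [1, 1, 1, 7, 13]

Answer: 1 1 1 7 13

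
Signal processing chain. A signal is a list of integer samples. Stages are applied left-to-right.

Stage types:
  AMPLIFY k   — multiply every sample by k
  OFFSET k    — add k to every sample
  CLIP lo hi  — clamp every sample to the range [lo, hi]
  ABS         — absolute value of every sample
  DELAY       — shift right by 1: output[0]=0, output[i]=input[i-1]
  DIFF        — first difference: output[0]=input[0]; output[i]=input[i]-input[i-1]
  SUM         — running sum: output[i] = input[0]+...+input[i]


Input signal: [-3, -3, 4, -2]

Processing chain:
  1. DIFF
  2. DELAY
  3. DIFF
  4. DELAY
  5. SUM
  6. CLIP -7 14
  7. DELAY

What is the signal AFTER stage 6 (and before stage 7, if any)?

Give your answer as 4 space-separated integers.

Input: [-3, -3, 4, -2]
Stage 1 (DIFF): s[0]=-3, -3--3=0, 4--3=7, -2-4=-6 -> [-3, 0, 7, -6]
Stage 2 (DELAY): [0, -3, 0, 7] = [0, -3, 0, 7] -> [0, -3, 0, 7]
Stage 3 (DIFF): s[0]=0, -3-0=-3, 0--3=3, 7-0=7 -> [0, -3, 3, 7]
Stage 4 (DELAY): [0, 0, -3, 3] = [0, 0, -3, 3] -> [0, 0, -3, 3]
Stage 5 (SUM): sum[0..0]=0, sum[0..1]=0, sum[0..2]=-3, sum[0..3]=0 -> [0, 0, -3, 0]
Stage 6 (CLIP -7 14): clip(0,-7,14)=0, clip(0,-7,14)=0, clip(-3,-7,14)=-3, clip(0,-7,14)=0 -> [0, 0, -3, 0]

Answer: 0 0 -3 0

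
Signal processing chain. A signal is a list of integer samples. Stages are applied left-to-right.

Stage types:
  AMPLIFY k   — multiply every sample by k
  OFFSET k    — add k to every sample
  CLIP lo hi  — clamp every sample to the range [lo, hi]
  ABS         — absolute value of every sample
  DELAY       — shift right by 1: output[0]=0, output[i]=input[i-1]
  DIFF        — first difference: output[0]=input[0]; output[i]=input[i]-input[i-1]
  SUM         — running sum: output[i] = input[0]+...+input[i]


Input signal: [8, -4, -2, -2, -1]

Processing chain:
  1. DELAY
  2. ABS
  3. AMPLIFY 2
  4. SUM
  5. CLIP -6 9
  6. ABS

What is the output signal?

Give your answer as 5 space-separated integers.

Input: [8, -4, -2, -2, -1]
Stage 1 (DELAY): [0, 8, -4, -2, -2] = [0, 8, -4, -2, -2] -> [0, 8, -4, -2, -2]
Stage 2 (ABS): |0|=0, |8|=8, |-4|=4, |-2|=2, |-2|=2 -> [0, 8, 4, 2, 2]
Stage 3 (AMPLIFY 2): 0*2=0, 8*2=16, 4*2=8, 2*2=4, 2*2=4 -> [0, 16, 8, 4, 4]
Stage 4 (SUM): sum[0..0]=0, sum[0..1]=16, sum[0..2]=24, sum[0..3]=28, sum[0..4]=32 -> [0, 16, 24, 28, 32]
Stage 5 (CLIP -6 9): clip(0,-6,9)=0, clip(16,-6,9)=9, clip(24,-6,9)=9, clip(28,-6,9)=9, clip(32,-6,9)=9 -> [0, 9, 9, 9, 9]
Stage 6 (ABS): |0|=0, |9|=9, |9|=9, |9|=9, |9|=9 -> [0, 9, 9, 9, 9]

Answer: 0 9 9 9 9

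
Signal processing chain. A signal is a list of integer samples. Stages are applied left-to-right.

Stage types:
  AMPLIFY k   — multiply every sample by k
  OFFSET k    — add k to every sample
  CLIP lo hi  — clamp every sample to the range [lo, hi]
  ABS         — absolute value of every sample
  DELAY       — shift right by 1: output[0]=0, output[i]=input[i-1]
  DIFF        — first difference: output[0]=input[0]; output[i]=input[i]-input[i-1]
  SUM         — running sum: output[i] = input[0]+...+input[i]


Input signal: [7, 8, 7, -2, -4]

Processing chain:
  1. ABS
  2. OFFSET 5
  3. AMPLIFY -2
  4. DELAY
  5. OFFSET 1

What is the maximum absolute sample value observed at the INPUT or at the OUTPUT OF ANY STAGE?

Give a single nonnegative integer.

Input: [7, 8, 7, -2, -4] (max |s|=8)
Stage 1 (ABS): |7|=7, |8|=8, |7|=7, |-2|=2, |-4|=4 -> [7, 8, 7, 2, 4] (max |s|=8)
Stage 2 (OFFSET 5): 7+5=12, 8+5=13, 7+5=12, 2+5=7, 4+5=9 -> [12, 13, 12, 7, 9] (max |s|=13)
Stage 3 (AMPLIFY -2): 12*-2=-24, 13*-2=-26, 12*-2=-24, 7*-2=-14, 9*-2=-18 -> [-24, -26, -24, -14, -18] (max |s|=26)
Stage 4 (DELAY): [0, -24, -26, -24, -14] = [0, -24, -26, -24, -14] -> [0, -24, -26, -24, -14] (max |s|=26)
Stage 5 (OFFSET 1): 0+1=1, -24+1=-23, -26+1=-25, -24+1=-23, -14+1=-13 -> [1, -23, -25, -23, -13] (max |s|=25)
Overall max amplitude: 26

Answer: 26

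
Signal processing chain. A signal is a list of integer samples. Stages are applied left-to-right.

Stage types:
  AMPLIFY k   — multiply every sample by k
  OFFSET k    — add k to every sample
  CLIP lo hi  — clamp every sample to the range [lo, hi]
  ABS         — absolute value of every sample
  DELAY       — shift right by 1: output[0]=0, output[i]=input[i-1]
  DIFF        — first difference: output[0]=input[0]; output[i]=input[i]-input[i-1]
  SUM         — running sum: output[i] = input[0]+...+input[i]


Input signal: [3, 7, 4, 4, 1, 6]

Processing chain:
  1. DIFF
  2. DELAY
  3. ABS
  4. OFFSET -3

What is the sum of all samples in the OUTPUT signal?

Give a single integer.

Answer: -5

Derivation:
Input: [3, 7, 4, 4, 1, 6]
Stage 1 (DIFF): s[0]=3, 7-3=4, 4-7=-3, 4-4=0, 1-4=-3, 6-1=5 -> [3, 4, -3, 0, -3, 5]
Stage 2 (DELAY): [0, 3, 4, -3, 0, -3] = [0, 3, 4, -3, 0, -3] -> [0, 3, 4, -3, 0, -3]
Stage 3 (ABS): |0|=0, |3|=3, |4|=4, |-3|=3, |0|=0, |-3|=3 -> [0, 3, 4, 3, 0, 3]
Stage 4 (OFFSET -3): 0+-3=-3, 3+-3=0, 4+-3=1, 3+-3=0, 0+-3=-3, 3+-3=0 -> [-3, 0, 1, 0, -3, 0]
Output sum: -5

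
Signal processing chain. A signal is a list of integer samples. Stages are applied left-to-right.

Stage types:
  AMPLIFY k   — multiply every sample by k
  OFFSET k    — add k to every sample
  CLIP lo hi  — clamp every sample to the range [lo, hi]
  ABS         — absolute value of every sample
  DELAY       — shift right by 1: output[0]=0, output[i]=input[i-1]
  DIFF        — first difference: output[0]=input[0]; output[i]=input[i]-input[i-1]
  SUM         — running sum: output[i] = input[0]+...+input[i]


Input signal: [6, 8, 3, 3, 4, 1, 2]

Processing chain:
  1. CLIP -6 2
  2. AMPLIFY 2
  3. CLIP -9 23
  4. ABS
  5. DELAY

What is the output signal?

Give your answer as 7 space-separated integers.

Answer: 0 4 4 4 4 4 2

Derivation:
Input: [6, 8, 3, 3, 4, 1, 2]
Stage 1 (CLIP -6 2): clip(6,-6,2)=2, clip(8,-6,2)=2, clip(3,-6,2)=2, clip(3,-6,2)=2, clip(4,-6,2)=2, clip(1,-6,2)=1, clip(2,-6,2)=2 -> [2, 2, 2, 2, 2, 1, 2]
Stage 2 (AMPLIFY 2): 2*2=4, 2*2=4, 2*2=4, 2*2=4, 2*2=4, 1*2=2, 2*2=4 -> [4, 4, 4, 4, 4, 2, 4]
Stage 3 (CLIP -9 23): clip(4,-9,23)=4, clip(4,-9,23)=4, clip(4,-9,23)=4, clip(4,-9,23)=4, clip(4,-9,23)=4, clip(2,-9,23)=2, clip(4,-9,23)=4 -> [4, 4, 4, 4, 4, 2, 4]
Stage 4 (ABS): |4|=4, |4|=4, |4|=4, |4|=4, |4|=4, |2|=2, |4|=4 -> [4, 4, 4, 4, 4, 2, 4]
Stage 5 (DELAY): [0, 4, 4, 4, 4, 4, 2] = [0, 4, 4, 4, 4, 4, 2] -> [0, 4, 4, 4, 4, 4, 2]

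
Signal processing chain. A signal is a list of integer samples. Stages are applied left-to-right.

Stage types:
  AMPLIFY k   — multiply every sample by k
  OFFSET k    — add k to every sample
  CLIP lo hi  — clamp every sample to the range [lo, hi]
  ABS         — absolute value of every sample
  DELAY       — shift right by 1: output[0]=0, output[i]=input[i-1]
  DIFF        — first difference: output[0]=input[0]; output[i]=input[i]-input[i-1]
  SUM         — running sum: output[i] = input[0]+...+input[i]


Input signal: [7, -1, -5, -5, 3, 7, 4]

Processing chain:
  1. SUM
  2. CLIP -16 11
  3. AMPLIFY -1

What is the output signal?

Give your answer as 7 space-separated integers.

Input: [7, -1, -5, -5, 3, 7, 4]
Stage 1 (SUM): sum[0..0]=7, sum[0..1]=6, sum[0..2]=1, sum[0..3]=-4, sum[0..4]=-1, sum[0..5]=6, sum[0..6]=10 -> [7, 6, 1, -4, -1, 6, 10]
Stage 2 (CLIP -16 11): clip(7,-16,11)=7, clip(6,-16,11)=6, clip(1,-16,11)=1, clip(-4,-16,11)=-4, clip(-1,-16,11)=-1, clip(6,-16,11)=6, clip(10,-16,11)=10 -> [7, 6, 1, -4, -1, 6, 10]
Stage 3 (AMPLIFY -1): 7*-1=-7, 6*-1=-6, 1*-1=-1, -4*-1=4, -1*-1=1, 6*-1=-6, 10*-1=-10 -> [-7, -6, -1, 4, 1, -6, -10]

Answer: -7 -6 -1 4 1 -6 -10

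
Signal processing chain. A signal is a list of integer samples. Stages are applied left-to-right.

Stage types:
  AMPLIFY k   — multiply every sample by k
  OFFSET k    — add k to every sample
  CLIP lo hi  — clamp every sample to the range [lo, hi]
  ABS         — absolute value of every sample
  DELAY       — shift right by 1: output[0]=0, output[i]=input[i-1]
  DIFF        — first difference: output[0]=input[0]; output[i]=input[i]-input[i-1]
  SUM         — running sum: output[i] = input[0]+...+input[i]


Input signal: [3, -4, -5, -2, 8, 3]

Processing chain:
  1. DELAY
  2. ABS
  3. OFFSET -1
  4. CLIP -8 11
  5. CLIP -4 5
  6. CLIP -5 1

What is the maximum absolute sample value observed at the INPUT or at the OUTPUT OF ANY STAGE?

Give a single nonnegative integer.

Input: [3, -4, -5, -2, 8, 3] (max |s|=8)
Stage 1 (DELAY): [0, 3, -4, -5, -2, 8] = [0, 3, -4, -5, -2, 8] -> [0, 3, -4, -5, -2, 8] (max |s|=8)
Stage 2 (ABS): |0|=0, |3|=3, |-4|=4, |-5|=5, |-2|=2, |8|=8 -> [0, 3, 4, 5, 2, 8] (max |s|=8)
Stage 3 (OFFSET -1): 0+-1=-1, 3+-1=2, 4+-1=3, 5+-1=4, 2+-1=1, 8+-1=7 -> [-1, 2, 3, 4, 1, 7] (max |s|=7)
Stage 4 (CLIP -8 11): clip(-1,-8,11)=-1, clip(2,-8,11)=2, clip(3,-8,11)=3, clip(4,-8,11)=4, clip(1,-8,11)=1, clip(7,-8,11)=7 -> [-1, 2, 3, 4, 1, 7] (max |s|=7)
Stage 5 (CLIP -4 5): clip(-1,-4,5)=-1, clip(2,-4,5)=2, clip(3,-4,5)=3, clip(4,-4,5)=4, clip(1,-4,5)=1, clip(7,-4,5)=5 -> [-1, 2, 3, 4, 1, 5] (max |s|=5)
Stage 6 (CLIP -5 1): clip(-1,-5,1)=-1, clip(2,-5,1)=1, clip(3,-5,1)=1, clip(4,-5,1)=1, clip(1,-5,1)=1, clip(5,-5,1)=1 -> [-1, 1, 1, 1, 1, 1] (max |s|=1)
Overall max amplitude: 8

Answer: 8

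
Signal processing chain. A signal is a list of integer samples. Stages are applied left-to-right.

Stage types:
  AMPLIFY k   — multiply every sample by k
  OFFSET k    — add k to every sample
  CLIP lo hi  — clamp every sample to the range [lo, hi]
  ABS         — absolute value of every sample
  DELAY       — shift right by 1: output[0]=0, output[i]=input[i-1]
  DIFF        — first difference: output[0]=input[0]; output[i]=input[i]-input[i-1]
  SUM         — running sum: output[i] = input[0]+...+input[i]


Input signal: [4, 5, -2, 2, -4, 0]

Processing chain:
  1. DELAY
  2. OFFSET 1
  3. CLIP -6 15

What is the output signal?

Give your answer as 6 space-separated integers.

Answer: 1 5 6 -1 3 -3

Derivation:
Input: [4, 5, -2, 2, -4, 0]
Stage 1 (DELAY): [0, 4, 5, -2, 2, -4] = [0, 4, 5, -2, 2, -4] -> [0, 4, 5, -2, 2, -4]
Stage 2 (OFFSET 1): 0+1=1, 4+1=5, 5+1=6, -2+1=-1, 2+1=3, -4+1=-3 -> [1, 5, 6, -1, 3, -3]
Stage 3 (CLIP -6 15): clip(1,-6,15)=1, clip(5,-6,15)=5, clip(6,-6,15)=6, clip(-1,-6,15)=-1, clip(3,-6,15)=3, clip(-3,-6,15)=-3 -> [1, 5, 6, -1, 3, -3]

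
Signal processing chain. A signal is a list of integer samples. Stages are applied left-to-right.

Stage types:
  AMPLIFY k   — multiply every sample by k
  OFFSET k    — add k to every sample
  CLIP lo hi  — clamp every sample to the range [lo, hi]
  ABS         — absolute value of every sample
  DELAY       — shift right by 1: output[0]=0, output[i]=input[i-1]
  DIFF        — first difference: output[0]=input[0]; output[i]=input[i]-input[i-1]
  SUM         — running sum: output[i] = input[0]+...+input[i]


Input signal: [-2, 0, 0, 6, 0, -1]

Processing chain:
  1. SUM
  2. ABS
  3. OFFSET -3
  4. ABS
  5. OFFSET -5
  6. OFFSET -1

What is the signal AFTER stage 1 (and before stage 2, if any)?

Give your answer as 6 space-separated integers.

Answer: -2 -2 -2 4 4 3

Derivation:
Input: [-2, 0, 0, 6, 0, -1]
Stage 1 (SUM): sum[0..0]=-2, sum[0..1]=-2, sum[0..2]=-2, sum[0..3]=4, sum[0..4]=4, sum[0..5]=3 -> [-2, -2, -2, 4, 4, 3]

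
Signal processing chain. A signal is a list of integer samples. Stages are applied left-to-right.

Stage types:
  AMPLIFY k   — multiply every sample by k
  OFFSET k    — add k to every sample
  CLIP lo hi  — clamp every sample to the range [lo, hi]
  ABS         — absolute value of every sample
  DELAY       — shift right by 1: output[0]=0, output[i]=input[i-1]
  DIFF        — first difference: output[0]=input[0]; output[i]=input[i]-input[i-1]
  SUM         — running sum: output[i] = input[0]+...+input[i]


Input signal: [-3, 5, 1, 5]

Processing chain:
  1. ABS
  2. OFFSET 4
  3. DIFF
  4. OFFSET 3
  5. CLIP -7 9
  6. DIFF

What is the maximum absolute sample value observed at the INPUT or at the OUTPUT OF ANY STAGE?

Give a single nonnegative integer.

Input: [-3, 5, 1, 5] (max |s|=5)
Stage 1 (ABS): |-3|=3, |5|=5, |1|=1, |5|=5 -> [3, 5, 1, 5] (max |s|=5)
Stage 2 (OFFSET 4): 3+4=7, 5+4=9, 1+4=5, 5+4=9 -> [7, 9, 5, 9] (max |s|=9)
Stage 3 (DIFF): s[0]=7, 9-7=2, 5-9=-4, 9-5=4 -> [7, 2, -4, 4] (max |s|=7)
Stage 4 (OFFSET 3): 7+3=10, 2+3=5, -4+3=-1, 4+3=7 -> [10, 5, -1, 7] (max |s|=10)
Stage 5 (CLIP -7 9): clip(10,-7,9)=9, clip(5,-7,9)=5, clip(-1,-7,9)=-1, clip(7,-7,9)=7 -> [9, 5, -1, 7] (max |s|=9)
Stage 6 (DIFF): s[0]=9, 5-9=-4, -1-5=-6, 7--1=8 -> [9, -4, -6, 8] (max |s|=9)
Overall max amplitude: 10

Answer: 10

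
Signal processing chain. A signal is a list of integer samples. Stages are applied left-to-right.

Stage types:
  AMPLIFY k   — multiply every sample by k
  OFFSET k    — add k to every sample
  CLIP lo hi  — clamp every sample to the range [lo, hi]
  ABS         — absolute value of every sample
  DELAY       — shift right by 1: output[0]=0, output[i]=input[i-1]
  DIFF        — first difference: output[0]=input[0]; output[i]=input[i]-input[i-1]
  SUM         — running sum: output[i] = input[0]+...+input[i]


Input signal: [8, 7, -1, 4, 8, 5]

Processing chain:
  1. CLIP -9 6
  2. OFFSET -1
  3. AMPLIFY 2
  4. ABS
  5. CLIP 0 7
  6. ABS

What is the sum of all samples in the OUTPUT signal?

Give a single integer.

Answer: 38

Derivation:
Input: [8, 7, -1, 4, 8, 5]
Stage 1 (CLIP -9 6): clip(8,-9,6)=6, clip(7,-9,6)=6, clip(-1,-9,6)=-1, clip(4,-9,6)=4, clip(8,-9,6)=6, clip(5,-9,6)=5 -> [6, 6, -1, 4, 6, 5]
Stage 2 (OFFSET -1): 6+-1=5, 6+-1=5, -1+-1=-2, 4+-1=3, 6+-1=5, 5+-1=4 -> [5, 5, -2, 3, 5, 4]
Stage 3 (AMPLIFY 2): 5*2=10, 5*2=10, -2*2=-4, 3*2=6, 5*2=10, 4*2=8 -> [10, 10, -4, 6, 10, 8]
Stage 4 (ABS): |10|=10, |10|=10, |-4|=4, |6|=6, |10|=10, |8|=8 -> [10, 10, 4, 6, 10, 8]
Stage 5 (CLIP 0 7): clip(10,0,7)=7, clip(10,0,7)=7, clip(4,0,7)=4, clip(6,0,7)=6, clip(10,0,7)=7, clip(8,0,7)=7 -> [7, 7, 4, 6, 7, 7]
Stage 6 (ABS): |7|=7, |7|=7, |4|=4, |6|=6, |7|=7, |7|=7 -> [7, 7, 4, 6, 7, 7]
Output sum: 38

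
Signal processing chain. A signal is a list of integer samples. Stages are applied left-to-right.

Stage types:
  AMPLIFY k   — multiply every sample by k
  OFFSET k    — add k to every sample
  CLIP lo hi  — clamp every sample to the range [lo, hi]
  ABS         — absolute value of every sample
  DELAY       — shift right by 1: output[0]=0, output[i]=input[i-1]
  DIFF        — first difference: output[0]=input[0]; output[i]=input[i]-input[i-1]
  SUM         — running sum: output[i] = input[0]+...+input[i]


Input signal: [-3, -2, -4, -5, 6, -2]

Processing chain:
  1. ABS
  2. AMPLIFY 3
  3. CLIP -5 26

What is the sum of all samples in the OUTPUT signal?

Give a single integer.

Input: [-3, -2, -4, -5, 6, -2]
Stage 1 (ABS): |-3|=3, |-2|=2, |-4|=4, |-5|=5, |6|=6, |-2|=2 -> [3, 2, 4, 5, 6, 2]
Stage 2 (AMPLIFY 3): 3*3=9, 2*3=6, 4*3=12, 5*3=15, 6*3=18, 2*3=6 -> [9, 6, 12, 15, 18, 6]
Stage 3 (CLIP -5 26): clip(9,-5,26)=9, clip(6,-5,26)=6, clip(12,-5,26)=12, clip(15,-5,26)=15, clip(18,-5,26)=18, clip(6,-5,26)=6 -> [9, 6, 12, 15, 18, 6]
Output sum: 66

Answer: 66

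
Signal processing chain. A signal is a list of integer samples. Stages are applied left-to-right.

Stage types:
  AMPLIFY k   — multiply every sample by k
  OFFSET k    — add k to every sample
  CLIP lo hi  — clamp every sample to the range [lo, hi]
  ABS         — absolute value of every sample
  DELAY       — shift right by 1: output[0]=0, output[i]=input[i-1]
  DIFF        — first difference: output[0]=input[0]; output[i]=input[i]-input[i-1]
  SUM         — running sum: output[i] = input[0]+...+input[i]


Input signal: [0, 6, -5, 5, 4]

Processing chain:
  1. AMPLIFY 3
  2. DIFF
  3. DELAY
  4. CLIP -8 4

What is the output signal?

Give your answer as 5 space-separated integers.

Input: [0, 6, -5, 5, 4]
Stage 1 (AMPLIFY 3): 0*3=0, 6*3=18, -5*3=-15, 5*3=15, 4*3=12 -> [0, 18, -15, 15, 12]
Stage 2 (DIFF): s[0]=0, 18-0=18, -15-18=-33, 15--15=30, 12-15=-3 -> [0, 18, -33, 30, -3]
Stage 3 (DELAY): [0, 0, 18, -33, 30] = [0, 0, 18, -33, 30] -> [0, 0, 18, -33, 30]
Stage 4 (CLIP -8 4): clip(0,-8,4)=0, clip(0,-8,4)=0, clip(18,-8,4)=4, clip(-33,-8,4)=-8, clip(30,-8,4)=4 -> [0, 0, 4, -8, 4]

Answer: 0 0 4 -8 4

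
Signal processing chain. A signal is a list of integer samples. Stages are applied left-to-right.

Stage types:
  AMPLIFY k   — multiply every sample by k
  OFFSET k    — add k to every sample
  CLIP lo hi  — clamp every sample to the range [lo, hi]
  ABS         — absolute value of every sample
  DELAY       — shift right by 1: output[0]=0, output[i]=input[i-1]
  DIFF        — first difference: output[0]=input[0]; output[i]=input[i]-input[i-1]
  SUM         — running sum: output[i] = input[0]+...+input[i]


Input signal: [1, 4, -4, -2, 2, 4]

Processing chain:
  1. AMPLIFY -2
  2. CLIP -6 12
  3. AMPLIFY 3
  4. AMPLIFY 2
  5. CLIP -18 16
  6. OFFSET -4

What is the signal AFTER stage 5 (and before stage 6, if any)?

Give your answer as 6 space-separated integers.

Answer: -12 -18 16 16 -18 -18

Derivation:
Input: [1, 4, -4, -2, 2, 4]
Stage 1 (AMPLIFY -2): 1*-2=-2, 4*-2=-8, -4*-2=8, -2*-2=4, 2*-2=-4, 4*-2=-8 -> [-2, -8, 8, 4, -4, -8]
Stage 2 (CLIP -6 12): clip(-2,-6,12)=-2, clip(-8,-6,12)=-6, clip(8,-6,12)=8, clip(4,-6,12)=4, clip(-4,-6,12)=-4, clip(-8,-6,12)=-6 -> [-2, -6, 8, 4, -4, -6]
Stage 3 (AMPLIFY 3): -2*3=-6, -6*3=-18, 8*3=24, 4*3=12, -4*3=-12, -6*3=-18 -> [-6, -18, 24, 12, -12, -18]
Stage 4 (AMPLIFY 2): -6*2=-12, -18*2=-36, 24*2=48, 12*2=24, -12*2=-24, -18*2=-36 -> [-12, -36, 48, 24, -24, -36]
Stage 5 (CLIP -18 16): clip(-12,-18,16)=-12, clip(-36,-18,16)=-18, clip(48,-18,16)=16, clip(24,-18,16)=16, clip(-24,-18,16)=-18, clip(-36,-18,16)=-18 -> [-12, -18, 16, 16, -18, -18]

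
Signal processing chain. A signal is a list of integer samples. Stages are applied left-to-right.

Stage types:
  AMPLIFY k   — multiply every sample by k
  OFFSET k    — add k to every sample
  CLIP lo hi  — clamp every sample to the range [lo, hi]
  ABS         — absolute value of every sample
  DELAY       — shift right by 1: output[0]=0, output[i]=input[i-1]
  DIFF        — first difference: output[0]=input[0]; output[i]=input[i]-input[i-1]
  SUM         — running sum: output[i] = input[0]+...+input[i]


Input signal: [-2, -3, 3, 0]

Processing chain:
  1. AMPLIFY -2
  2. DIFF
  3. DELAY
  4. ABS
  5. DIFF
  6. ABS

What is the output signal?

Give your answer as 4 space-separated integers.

Input: [-2, -3, 3, 0]
Stage 1 (AMPLIFY -2): -2*-2=4, -3*-2=6, 3*-2=-6, 0*-2=0 -> [4, 6, -6, 0]
Stage 2 (DIFF): s[0]=4, 6-4=2, -6-6=-12, 0--6=6 -> [4, 2, -12, 6]
Stage 3 (DELAY): [0, 4, 2, -12] = [0, 4, 2, -12] -> [0, 4, 2, -12]
Stage 4 (ABS): |0|=0, |4|=4, |2|=2, |-12|=12 -> [0, 4, 2, 12]
Stage 5 (DIFF): s[0]=0, 4-0=4, 2-4=-2, 12-2=10 -> [0, 4, -2, 10]
Stage 6 (ABS): |0|=0, |4|=4, |-2|=2, |10|=10 -> [0, 4, 2, 10]

Answer: 0 4 2 10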